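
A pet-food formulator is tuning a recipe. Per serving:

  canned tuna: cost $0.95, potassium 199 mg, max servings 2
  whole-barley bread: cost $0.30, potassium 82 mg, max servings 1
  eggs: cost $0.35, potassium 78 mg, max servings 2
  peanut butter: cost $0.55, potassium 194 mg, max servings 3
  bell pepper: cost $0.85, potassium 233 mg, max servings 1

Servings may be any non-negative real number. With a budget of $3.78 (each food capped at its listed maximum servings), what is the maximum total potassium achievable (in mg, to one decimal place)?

Potassium per dollar: peanut butter 352.7, bell pepper 274.1, whole-barley bread 273.3, eggs 222.9, canned tuna 209.5.
Take 3 servings of peanut butter: spends $1.65, +582.0 mg potassium (running total 582.0 mg).
Take 1 serving of bell pepper: spends $0.85, +233.0 mg potassium (running total 815.0 mg).
Take 1 serving of whole-barley bread: spends $0.30, +82.0 mg potassium (running total 897.0 mg).
Take 2 servings of eggs: spends $0.70, +156.0 mg potassium (running total 1053.0 mg).
Take 0.2947 servings of canned tuna: spends $0.28, +58.7 mg potassium (running total 1111.7 mg).
Greedy by best ratio exhausts the cost allowance optimally: 1111.7 mg.

1111.7 mg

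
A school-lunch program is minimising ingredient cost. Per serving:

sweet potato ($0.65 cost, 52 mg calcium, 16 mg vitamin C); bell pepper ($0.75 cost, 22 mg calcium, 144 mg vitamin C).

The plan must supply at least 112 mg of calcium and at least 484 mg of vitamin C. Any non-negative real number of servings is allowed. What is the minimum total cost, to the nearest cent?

$2.96

Compare the cost at each extreme point of the feasible region.
sweet potato only: max(112/52, 484/16) = 30.25 servings → $19.66.
bell pepper only: max(112/22, 484/144) = 5.091 servings → $3.82.
sweet potato + bell pepper with both tight: 0.7679 servings and 3.276 servings → $2.96.
Cheapest feasible corner: $2.96.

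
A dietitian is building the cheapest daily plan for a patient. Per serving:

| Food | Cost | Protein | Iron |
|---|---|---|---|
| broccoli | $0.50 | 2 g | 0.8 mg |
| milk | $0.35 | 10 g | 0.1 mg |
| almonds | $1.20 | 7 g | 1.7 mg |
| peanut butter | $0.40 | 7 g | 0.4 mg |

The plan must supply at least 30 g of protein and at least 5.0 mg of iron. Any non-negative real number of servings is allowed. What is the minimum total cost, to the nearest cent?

Two binding constraints pin down two serving amounts, so the optimal mix uses at most two foods. The candidates are each food alone (scaled to the tighter of protein/iron) and each pair with both constraints tight.
broccoli only: max(30/2, 5.0/0.8) = 15 servings → $7.50.
milk only: max(30/10, 5.0/0.1) = 50 servings → $17.50.
almonds only: max(30/7, 5.0/1.7) = 4.286 servings → $5.14.
peanut butter only: max(30/7, 5.0/0.4) = 12.5 servings → $5.00.
broccoli + milk with both tight: 6.026 servings and 1.795 servings → $3.64.
broccoli + almonds: the both-tight solution has a negative serving — not a feasible corner.
broccoli + peanut butter with both tight: 4.792 servings and 2.917 servings → $3.56.
milk + almonds with both tight: 0.9816 servings and 2.883 servings → $3.80.
milk + peanut butter: the both-tight solution has a negative serving — not a feasible corner.
almonds + peanut butter with both tight: 2.527 servings and 1.758 servings → $3.74.
Cheapest feasible corner: $3.56.

$3.56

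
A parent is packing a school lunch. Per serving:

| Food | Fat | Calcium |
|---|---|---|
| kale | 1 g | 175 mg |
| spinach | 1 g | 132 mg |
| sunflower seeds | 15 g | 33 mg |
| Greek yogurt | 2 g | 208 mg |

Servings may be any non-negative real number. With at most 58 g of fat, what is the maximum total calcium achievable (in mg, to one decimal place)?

Calcium per g fat: kale 175, spinach 132, Greek yogurt 104, sunflower seeds 2.2.
With no serving limits, spend the whole fat allowance on kale: 58 g / 1 g × 175 mg = 10150.0 mg.

10150.0 mg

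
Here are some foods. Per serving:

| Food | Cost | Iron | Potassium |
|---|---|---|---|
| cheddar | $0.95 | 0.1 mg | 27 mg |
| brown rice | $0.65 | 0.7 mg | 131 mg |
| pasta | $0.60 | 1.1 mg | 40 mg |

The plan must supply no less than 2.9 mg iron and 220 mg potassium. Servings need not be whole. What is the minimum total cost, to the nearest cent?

cheddar only: max(2.9/0.1, 220/27) = 29 servings → $27.55.
brown rice only: max(2.9/0.7, 220/131) = 4.143 servings → $2.69.
pasta only: max(2.9/1.1, 220/40) = 5.5 servings → $3.30.
cheddar + brown rice: intersection lies outside the first quadrant.
cheddar + pasta with both tight: 4.903 servings and 2.191 servings → $5.97.
brown rice + pasta with both tight: 1.085 servings and 1.946 servings → $1.87.
The minimum over all feasible corners is $1.87.

$1.87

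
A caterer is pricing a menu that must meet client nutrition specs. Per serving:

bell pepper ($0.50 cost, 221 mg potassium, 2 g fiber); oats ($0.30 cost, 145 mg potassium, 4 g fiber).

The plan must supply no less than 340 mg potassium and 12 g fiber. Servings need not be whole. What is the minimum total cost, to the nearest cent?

$0.90

A basic optimal solution has at most two foods positive. Try each food alone and each pair with both targets met exactly.
bell pepper only: max(340/221, 12/2) = 6 servings → $3.00.
oats only: max(340/145, 12/4) = 3 servings → $0.90.
bell pepper + oats with both targets exact would need a negative amount; discard.
The minimum over all feasible corners is $0.90.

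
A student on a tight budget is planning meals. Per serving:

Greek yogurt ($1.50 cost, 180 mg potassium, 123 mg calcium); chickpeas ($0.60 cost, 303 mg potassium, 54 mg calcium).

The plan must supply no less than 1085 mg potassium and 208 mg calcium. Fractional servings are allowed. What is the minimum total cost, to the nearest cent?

At the optimum either one food covers both requirements or two foods hit both targets exactly; no other combination can be cheaper.
Greek yogurt only: max(1085/180, 208/123) = 6.028 servings → $9.04.
chickpeas only: max(1085/303, 208/54) = 3.852 servings → $2.31.
Greek yogurt + chickpeas with both tight: 0.1609 servings and 3.485 servings → $2.33.
So the least-cost plan costs $2.31.

$2.31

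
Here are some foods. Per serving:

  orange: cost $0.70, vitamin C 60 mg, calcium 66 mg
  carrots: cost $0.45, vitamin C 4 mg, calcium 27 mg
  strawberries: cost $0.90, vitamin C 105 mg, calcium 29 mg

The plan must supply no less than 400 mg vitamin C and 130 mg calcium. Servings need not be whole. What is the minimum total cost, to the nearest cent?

$3.50

An LP optimum is at a vertex; with two nutrient constraints at most two foods are used. Check each candidate.
orange only: max(400/60, 130/66) = 6.667 servings → $4.67.
carrots only: max(400/4, 130/27) = 100 servings → $45.00.
strawberries only: max(400/105, 130/29) = 4.483 servings → $4.03.
orange + carrots: the both-tight solution has a negative serving — not a feasible corner.
orange + strawberries with both tight: 0.395 servings and 3.584 servings → $3.50.
carrots + strawberries with both tight: 0.754 servings and 3.781 servings → $3.74.
Cheapest feasible corner: $3.50.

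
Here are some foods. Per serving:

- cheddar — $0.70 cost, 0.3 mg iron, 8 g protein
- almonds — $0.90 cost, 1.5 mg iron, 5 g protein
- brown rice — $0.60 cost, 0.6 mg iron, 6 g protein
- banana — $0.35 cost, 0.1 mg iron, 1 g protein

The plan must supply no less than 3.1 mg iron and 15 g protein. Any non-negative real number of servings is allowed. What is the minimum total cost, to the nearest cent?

This is a tiny linear program; its minimum lies at a vertex of the feasible set. List the vertices and price them.
cheddar only: max(3.1/0.3, 15/8) = 10.33 servings → $7.23.
almonds only: max(3.1/1.5, 15/5) = 3 servings → $2.70.
brown rice only: max(3.1/0.6, 15/6) = 5.167 servings → $3.10.
banana only: max(3.1/0.1, 15/1) = 31 servings → $10.85.
cheddar + almonds with both tight: 0.6667 servings and 1.933 servings → $2.21.
cheddar + brown rice: the both-tight solution has a negative serving — not a feasible corner.
cheddar + banana with both targets exact would need a negative amount; discard.
almonds + brown rice with both tight: 1.6 servings and 1.167 servings → $2.14.
almonds + banana with both tight: 1.6 servings and 7 servings → $3.89.
brown rice + banana (both tight): parallel constraints — no distinct corner.
Cheapest feasible corner: $2.14.

$2.14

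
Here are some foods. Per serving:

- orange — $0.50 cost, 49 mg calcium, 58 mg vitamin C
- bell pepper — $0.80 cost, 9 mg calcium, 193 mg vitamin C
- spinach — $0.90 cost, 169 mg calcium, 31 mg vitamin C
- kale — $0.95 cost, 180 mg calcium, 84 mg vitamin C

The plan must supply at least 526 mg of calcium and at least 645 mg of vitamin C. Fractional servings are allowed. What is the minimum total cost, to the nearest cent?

orange only: max(526/49, 645/58) = 11.12 servings → $5.56.
bell pepper only: max(526/9, 645/193) = 58.44 servings → $46.76.
spinach only: max(526/169, 645/31) = 20.81 servings → $18.73.
kale only: max(526/180, 645/84) = 7.679 servings → $7.29.
orange + bell pepper with both tight: 10.71 servings and 0.1228 servings → $5.45.
orange + spinach: intersection lies outside the first quadrant.
orange + kale: intersection lies outside the first quadrant.
bell pepper + spinach with both tight: 2.867 servings and 2.96 servings → $4.96.
bell pepper + kale with both tight: 2.116 servings and 2.816 servings → $4.37.
spinach + kale with both targets exact would need a negative amount; discard.
The minimum over all feasible corners is $4.37.

$4.37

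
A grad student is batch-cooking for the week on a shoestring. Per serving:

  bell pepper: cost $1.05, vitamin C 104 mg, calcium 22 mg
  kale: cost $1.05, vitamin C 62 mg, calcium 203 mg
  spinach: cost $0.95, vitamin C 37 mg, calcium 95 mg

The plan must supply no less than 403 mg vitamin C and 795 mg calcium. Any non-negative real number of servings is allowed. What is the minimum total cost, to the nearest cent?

$5.65

A basic optimal solution has at most two foods positive. Try each food alone and each pair with both targets met exactly.
bell pepper only: max(403/104, 795/22) = 36.14 servings → $37.94.
kale only: max(403/62, 795/203) = 6.5 servings → $6.83.
spinach only: max(403/37, 795/95) = 10.89 servings → $10.35.
bell pepper + kale with both tight: 1.647 servings and 3.738 servings → $5.65.
bell pepper + spinach with both tight: 0.9784 servings and 8.142 servings → $8.76.
kale + spinach: the both-tight solution has a negative serving — not a feasible corner.
The minimum over all feasible corners is $5.65.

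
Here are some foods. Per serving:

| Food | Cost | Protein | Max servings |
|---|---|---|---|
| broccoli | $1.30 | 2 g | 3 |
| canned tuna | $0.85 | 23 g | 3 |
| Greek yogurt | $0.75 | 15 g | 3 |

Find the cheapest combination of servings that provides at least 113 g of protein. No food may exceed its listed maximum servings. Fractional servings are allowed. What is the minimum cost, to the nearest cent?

$4.75

Cost per g of protein: canned tuna $0.0370, Greek yogurt $0.0500, broccoli $0.6500.
Take 3 servings of canned tuna: +69.0 g protein for $2.55 (total $2.55, still need 44.0 g).
Take 2.933 servings of Greek yogurt: +44.0 g protein for $2.20 (total $4.75, still need 0.0 g).
Filling from the cheapest source first is optimal under one linear minimum: $4.75.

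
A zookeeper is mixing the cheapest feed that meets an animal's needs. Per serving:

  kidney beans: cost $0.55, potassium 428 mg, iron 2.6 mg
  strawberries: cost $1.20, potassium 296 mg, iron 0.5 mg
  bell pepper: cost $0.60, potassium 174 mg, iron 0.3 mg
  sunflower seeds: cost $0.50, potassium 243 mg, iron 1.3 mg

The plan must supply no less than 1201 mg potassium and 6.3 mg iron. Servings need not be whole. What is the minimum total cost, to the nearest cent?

Compare the cost at each extreme point of the feasible region.
kidney beans only: max(1201/428, 6.3/2.6) = 2.806 servings → $1.54.
strawberries only: max(1201/296, 6.3/0.5) = 12.6 servings → $15.12.
bell pepper only: max(1201/174, 6.3/0.3) = 21 servings → $12.60.
sunflower seeds only: max(1201/243, 6.3/1.3) = 4.942 servings → $2.47.
kidney beans + strawberries with both tight: 2.276 servings and 0.7671 servings → $2.17.
kidney beans + bell pepper with both tight: 2.271 servings and 1.315 servings → $2.04.
kidney beans + sunflower seeds: intersection lies outside the first quadrant.
strawberries + bell pepper: intersection lies outside the first quadrant.
strawberries + sunflower seeds with both tight: 0.1155 servings and 4.802 servings → $2.54.
bell pepper + sunflower seeds with both tight: 0.1983 servings and 4.8 servings → $2.52.
The minimum over all feasible corners is $1.54.

$1.54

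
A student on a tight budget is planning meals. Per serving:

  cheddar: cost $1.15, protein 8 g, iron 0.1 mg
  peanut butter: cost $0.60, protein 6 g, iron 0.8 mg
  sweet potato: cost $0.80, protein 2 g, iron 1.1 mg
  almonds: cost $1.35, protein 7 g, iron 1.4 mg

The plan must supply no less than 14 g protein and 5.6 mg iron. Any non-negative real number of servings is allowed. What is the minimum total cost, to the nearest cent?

A basic optimal solution has at most two foods positive. Try each food alone and each pair with both targets met exactly.
cheddar only: max(14/8, 5.6/0.1) = 56 servings → $64.40.
peanut butter only: max(14/6, 5.6/0.8) = 7 servings → $4.20.
sweet potato only: max(14/2, 5.6/1.1) = 7 servings → $5.60.
almonds only: max(14/7, 5.6/1.4) = 4 servings → $5.40.
cheddar + peanut butter: the both-tight solution has a negative serving — not a feasible corner.
cheddar + sweet potato with both tight: 0.4884 servings and 5.047 servings → $4.60.
cheddar + almonds: the both-tight solution has a negative serving — not a feasible corner.
peanut butter + sweet potato with both tight: 0.84 servings and 4.48 servings → $4.09.
peanut butter + almonds with both targets exact would need a negative amount; discard.
sweet potato + almonds with both tight: 4 servings and 0.8571 servings → $4.36.
The minimum over all feasible corners is $4.09.

$4.09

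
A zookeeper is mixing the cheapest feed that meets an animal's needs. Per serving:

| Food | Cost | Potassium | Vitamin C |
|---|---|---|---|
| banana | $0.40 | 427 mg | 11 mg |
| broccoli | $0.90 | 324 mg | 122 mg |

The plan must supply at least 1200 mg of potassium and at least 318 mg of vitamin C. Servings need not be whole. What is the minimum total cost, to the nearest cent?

Compare the cost at each extreme point of the feasible region.
banana only: max(1200/427, 318/11) = 28.91 servings → $11.56.
broccoli only: max(1200/324, 318/122) = 3.704 servings → $3.33.
banana + broccoli with both tight: 0.8936 servings and 2.526 servings → $2.63.
So the least-cost plan costs $2.63.

$2.63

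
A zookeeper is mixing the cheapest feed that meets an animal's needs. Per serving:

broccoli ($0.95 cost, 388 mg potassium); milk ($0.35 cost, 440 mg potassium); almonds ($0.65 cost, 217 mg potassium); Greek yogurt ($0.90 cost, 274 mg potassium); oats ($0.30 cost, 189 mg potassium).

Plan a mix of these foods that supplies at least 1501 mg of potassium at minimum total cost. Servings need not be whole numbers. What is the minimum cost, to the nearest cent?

$1.19

Cost per mg of potassium: milk $0.0008, oats $0.0016, broccoli $0.0024, almonds $0.0030, Greek yogurt $0.0033.
With no serving limits, use only milk: 1501 mg / 440 mg = 3.411 servings × $0.35 = $1.19.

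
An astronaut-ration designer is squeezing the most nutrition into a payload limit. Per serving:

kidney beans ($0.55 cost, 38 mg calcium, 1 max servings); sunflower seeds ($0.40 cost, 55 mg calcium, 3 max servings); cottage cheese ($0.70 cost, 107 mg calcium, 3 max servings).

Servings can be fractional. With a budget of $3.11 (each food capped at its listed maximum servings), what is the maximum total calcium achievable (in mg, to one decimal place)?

459.9 mg

Calcium per dollar: cottage cheese 152.9, sunflower seeds 137.5, kidney beans 69.09.
Take 3 servings of cottage cheese: spends $2.10, +321.0 mg calcium (running total 321.0 mg).
Take 2.525 servings of sunflower seeds: spends $1.01, +138.9 mg calcium (running total 459.9 mg).
Greedy by best ratio exhausts the cost allowance optimally: 459.9 mg.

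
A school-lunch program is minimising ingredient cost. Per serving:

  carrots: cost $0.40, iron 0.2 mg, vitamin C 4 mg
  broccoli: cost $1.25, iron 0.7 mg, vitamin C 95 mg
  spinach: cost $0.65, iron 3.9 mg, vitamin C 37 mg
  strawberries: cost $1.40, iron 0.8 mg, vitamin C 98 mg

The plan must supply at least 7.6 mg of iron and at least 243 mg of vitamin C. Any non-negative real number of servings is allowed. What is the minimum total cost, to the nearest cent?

Two binding constraints pin down two serving amounts, so the optimal mix uses at most two foods. The candidates are each food alone (scaled to the tighter of iron/vitamin C) and each pair with both constraints tight.
carrots only: max(7.6/0.2, 243/4) = 60.75 servings → $24.30.
broccoli only: max(7.6/0.7, 243/95) = 10.86 servings → $13.57.
spinach only: max(7.6/3.9, 243/37) = 6.568 servings → $4.27.
strawberries only: max(7.6/0.8, 243/98) = 9.5 servings → $13.30.
carrots + broccoli with both tight: 34.07 servings and 1.123 servings → $15.03.
carrots + spinach with both targets exact would need a negative amount; discard.
carrots + strawberries with both tight: 33.56 servings and 1.11 servings → $14.98.
broccoli + spinach with both tight: 1.934 servings and 1.602 servings → $3.46.
broccoli + strawberries with both targets exact would need a negative amount; discard.
spinach + strawberries with both tight: 1.561 servings and 1.89 servings → $3.66.
So the least-cost plan costs $3.46.

$3.46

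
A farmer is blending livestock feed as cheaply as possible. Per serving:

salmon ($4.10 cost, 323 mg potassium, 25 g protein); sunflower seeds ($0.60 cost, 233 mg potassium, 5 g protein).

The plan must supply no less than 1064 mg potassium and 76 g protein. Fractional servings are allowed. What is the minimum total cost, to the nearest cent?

For a min-cost LP with two ≥-constraints, a basic feasible solution has at most two positive variables.
salmon only: max(1064/323, 76/25) = 3.294 servings → $13.51.
sunflower seeds only: max(1064/233, 76/5) = 15.2 servings → $9.12.
salmon + sunflower seeds with both tight: 2.943 servings and 0.4874 servings → $12.36.
So the least-cost plan costs $9.12.

$9.12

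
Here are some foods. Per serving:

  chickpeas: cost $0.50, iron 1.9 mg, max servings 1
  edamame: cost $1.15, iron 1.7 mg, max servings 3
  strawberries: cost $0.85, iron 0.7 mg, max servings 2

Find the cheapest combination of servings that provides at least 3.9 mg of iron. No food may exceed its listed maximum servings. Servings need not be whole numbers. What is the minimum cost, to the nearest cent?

Cost per mg of iron: chickpeas $0.2632, edamame $0.6765, strawberries $1.2143.
Take 1 serving of chickpeas: +1.9 mg iron for $0.50 (total $0.50, still need 2.0 mg).
Take 1.176 servings of edamame: +2.0 mg iron for $1.35 (total $1.85, still need 0.0 mg).
Filling from the cheapest source first is optimal under one linear minimum: $1.85.

$1.85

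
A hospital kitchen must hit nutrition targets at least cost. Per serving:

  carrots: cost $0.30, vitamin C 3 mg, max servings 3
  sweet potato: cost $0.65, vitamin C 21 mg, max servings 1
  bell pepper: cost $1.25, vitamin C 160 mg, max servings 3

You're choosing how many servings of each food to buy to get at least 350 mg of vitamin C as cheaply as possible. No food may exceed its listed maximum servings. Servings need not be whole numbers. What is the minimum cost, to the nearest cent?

Cost per mg of vitamin C: bell pepper $0.0078, sweet potato $0.0310, carrots $0.1000.
Take 2.188 servings of bell pepper: +350.0 mg vitamin C for $2.73 (total $2.73, still need 0.0 mg).
Filling from the cheapest source first is optimal under one linear minimum: $2.73.

$2.73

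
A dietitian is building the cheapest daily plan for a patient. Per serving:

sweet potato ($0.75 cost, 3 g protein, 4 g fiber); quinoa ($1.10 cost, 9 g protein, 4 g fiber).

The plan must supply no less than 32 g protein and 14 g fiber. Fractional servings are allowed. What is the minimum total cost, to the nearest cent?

$3.91

Check every corner: each single food scaled to meet both minima, and each pair solved so both constraints bind.
sweet potato only: max(32/3, 14/4) = 10.67 servings → $8.00.
quinoa only: max(32/9, 14/4) = 3.556 servings → $3.91.
sweet potato + quinoa: the both-tight solution has a negative serving — not a feasible corner.
So the least-cost plan costs $3.91.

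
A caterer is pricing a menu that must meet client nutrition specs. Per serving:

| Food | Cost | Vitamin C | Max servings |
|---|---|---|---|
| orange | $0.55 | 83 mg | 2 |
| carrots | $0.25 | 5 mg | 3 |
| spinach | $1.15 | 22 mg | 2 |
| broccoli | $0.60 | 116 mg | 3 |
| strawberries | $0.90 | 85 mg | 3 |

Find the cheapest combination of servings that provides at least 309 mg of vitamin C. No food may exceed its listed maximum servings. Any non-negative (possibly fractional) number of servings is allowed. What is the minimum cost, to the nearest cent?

$1.60

Cost per mg of vitamin C: broccoli $0.0052, orange $0.0066, strawberries $0.0106, carrots $0.0500, spinach $0.0523.
Take 2.664 servings of broccoli: +309.0 mg vitamin C for $1.60 (total $1.60, still need 0.0 mg).
Filling from the cheapest source first is optimal under one linear minimum: $1.60.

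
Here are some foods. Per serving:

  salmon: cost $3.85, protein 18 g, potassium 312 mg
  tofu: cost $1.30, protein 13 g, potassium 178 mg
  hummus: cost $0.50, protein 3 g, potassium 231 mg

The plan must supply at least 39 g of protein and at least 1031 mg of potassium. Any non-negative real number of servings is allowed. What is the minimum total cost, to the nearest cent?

$4.42

The cheapest plan sits at a corner of the feasible region — with two constraints it uses at most two foods.
salmon only: max(39/18, 1031/312) = 3.304 servings → $12.72.
tofu only: max(39/13, 1031/178) = 5.792 servings → $7.53.
hummus only: max(39/3, 1031/231) = 13 servings → $6.50.
salmon + tofu with both targets exact would need a negative amount; discard.
salmon + hummus with both tight: 1.836 servings and 1.983 servings → $8.06.
tofu + hummus with both tight: 2.396 servings and 2.617 servings → $4.42.
Cheapest feasible corner: $4.42.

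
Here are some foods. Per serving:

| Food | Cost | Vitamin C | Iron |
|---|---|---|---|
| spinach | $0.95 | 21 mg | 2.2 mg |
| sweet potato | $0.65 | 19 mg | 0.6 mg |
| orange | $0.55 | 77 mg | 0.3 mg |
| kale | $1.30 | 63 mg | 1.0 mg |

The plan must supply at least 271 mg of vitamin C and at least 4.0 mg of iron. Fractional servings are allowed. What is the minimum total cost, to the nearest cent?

$3.05

Check every corner: each single food scaled to meet both minima, and each pair solved so both constraints bind.
spinach only: max(271/21, 4.0/2.2) = 12.9 servings → $12.26.
sweet potato only: max(271/19, 4.0/0.6) = 14.26 servings → $9.27.
orange only: max(271/77, 4.0/0.3) = 13.33 servings → $7.33.
kale only: max(271/63, 4.0/1.0) = 4.302 servings → $5.59.
spinach + sweet potato: intersection lies outside the first quadrant.
spinach + orange with both tight: 1.39 servings and 3.14 servings → $3.05.
spinach + kale: intersection lies outside the first quadrant.
sweet potato + orange with both tight: 5.598 servings and 2.138 servings → $4.81.
sweet potato + kale: the both-tight solution has a negative serving — not a feasible corner.
orange + kale with both tight: 0.327 servings and 3.902 servings → $5.25.
Cheapest feasible corner: $3.05.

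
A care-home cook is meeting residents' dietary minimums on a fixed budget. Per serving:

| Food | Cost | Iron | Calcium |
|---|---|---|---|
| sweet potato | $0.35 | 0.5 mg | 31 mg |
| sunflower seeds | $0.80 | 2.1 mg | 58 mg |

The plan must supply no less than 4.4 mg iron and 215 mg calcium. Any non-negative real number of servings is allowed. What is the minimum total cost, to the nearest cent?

At the optimum either one food covers both requirements or two foods hit both targets exactly; no other combination can be cheaper.
sweet potato only: max(4.4/0.5, 215/31) = 8.8 servings → $3.08.
sunflower seeds only: max(4.4/2.1, 215/58) = 3.707 servings → $2.97.
sweet potato + sunflower seeds with both tight: 5.438 servings and 0.8006 servings → $2.54.
Cheapest feasible corner: $2.54.

$2.54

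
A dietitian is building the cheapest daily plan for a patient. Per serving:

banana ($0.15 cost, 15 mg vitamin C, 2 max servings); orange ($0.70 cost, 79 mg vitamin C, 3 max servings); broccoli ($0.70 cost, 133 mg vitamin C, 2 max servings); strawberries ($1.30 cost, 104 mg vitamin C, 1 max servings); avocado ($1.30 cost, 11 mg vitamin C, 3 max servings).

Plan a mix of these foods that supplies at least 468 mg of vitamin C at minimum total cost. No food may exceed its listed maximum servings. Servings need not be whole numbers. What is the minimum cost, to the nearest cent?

Cost per mg of vitamin C: broccoli $0.0053, orange $0.0089, banana $0.0100, strawberries $0.0125, avocado $0.1182.
Take 2 servings of broccoli: +266.0 mg vitamin C for $1.40 (total $1.40, still need 202.0 mg).
Take 2.557 servings of orange: +202.0 mg vitamin C for $1.79 (total $3.19, still need 0.0 mg).
Filling from the cheapest source first is optimal under one linear minimum: $3.19.

$3.19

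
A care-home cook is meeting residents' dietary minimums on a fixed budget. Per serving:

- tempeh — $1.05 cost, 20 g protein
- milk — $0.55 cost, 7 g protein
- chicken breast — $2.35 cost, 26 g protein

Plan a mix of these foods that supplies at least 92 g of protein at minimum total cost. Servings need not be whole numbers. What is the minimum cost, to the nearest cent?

$4.83

Cost per g of protein: tempeh $0.0525, milk $0.0786, chicken breast $0.0904.
With no serving limits, use only tempeh: 92 g / 20 g = 4.6 servings × $1.05 = $4.83.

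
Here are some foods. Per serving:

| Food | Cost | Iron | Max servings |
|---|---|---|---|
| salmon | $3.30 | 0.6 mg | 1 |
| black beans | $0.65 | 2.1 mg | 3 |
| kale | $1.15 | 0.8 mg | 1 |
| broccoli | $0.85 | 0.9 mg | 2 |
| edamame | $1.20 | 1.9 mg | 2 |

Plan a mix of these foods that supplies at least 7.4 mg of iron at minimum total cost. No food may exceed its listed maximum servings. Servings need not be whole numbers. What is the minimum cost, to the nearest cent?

$2.64

Cost per mg of iron: black beans $0.3095, edamame $0.6316, broccoli $0.9444, kale $1.4375, salmon $5.5000.
Take 3 servings of black beans: +6.3 mg iron for $1.95 (total $1.95, still need 1.1 mg).
Take 0.5789 servings of edamame: +1.1 mg iron for $0.69 (total $2.64, still need 0.0 mg).
Greedy by cheapest-per-mg is optimal for a single linear constraint, so the minimum cost is $2.64.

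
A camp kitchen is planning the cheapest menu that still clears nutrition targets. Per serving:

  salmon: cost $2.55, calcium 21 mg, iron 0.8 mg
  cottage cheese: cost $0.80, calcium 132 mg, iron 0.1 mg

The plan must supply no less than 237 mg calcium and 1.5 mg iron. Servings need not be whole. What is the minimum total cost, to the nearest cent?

An LP optimum is at a vertex; with two nutrient constraints at most two foods are used. Check each candidate.
salmon only: max(237/21, 1.5/0.8) = 11.29 servings → $28.78.
cottage cheese only: max(237/132, 1.5/0.1) = 15 servings → $12.00.
salmon + cottage cheese with both tight: 1.684 servings and 1.528 servings → $5.52.
Cheapest feasible corner: $5.52.

$5.52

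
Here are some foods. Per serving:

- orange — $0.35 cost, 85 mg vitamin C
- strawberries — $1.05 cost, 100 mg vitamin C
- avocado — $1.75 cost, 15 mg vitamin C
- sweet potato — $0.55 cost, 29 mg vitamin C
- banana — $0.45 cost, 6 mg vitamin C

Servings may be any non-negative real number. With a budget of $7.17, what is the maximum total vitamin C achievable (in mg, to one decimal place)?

Vitamin C per dollar: orange 242.9, strawberries 95.24, sweet potato 52.73, banana 13.33, avocado 8.571.
With no serving limits, spend the whole cost allowance on orange: $7.17 / $0.35 × 85 mg = 1741.3 mg.

1741.3 mg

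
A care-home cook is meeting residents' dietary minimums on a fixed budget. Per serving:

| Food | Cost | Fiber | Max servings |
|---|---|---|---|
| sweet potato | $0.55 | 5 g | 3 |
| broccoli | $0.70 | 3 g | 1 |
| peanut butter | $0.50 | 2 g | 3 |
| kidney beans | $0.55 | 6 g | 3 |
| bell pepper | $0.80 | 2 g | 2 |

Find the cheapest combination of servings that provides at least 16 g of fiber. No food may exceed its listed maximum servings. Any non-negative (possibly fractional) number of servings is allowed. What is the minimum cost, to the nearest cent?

Cost per g of fiber: kidney beans $0.0917, sweet potato $0.1100, broccoli $0.2333, peanut butter $0.2500, bell pepper $0.4000.
Take 2.667 servings of kidney beans: +16.0 g fiber for $1.47 (total $1.47, still need 0.0 g).
Filling from the cheapest source first is optimal under one linear minimum: $1.47.

$1.47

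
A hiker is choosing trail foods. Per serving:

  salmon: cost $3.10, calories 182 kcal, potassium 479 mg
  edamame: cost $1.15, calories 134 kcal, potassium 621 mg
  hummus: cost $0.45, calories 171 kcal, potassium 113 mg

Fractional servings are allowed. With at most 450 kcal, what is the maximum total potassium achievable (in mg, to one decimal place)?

2085.4 mg

Potassium per kcal: edamame 4.634, salmon 2.632, hummus 0.6608.
With no serving limits, spend the whole calories allowance on edamame: 450 kcal / 134 kcal × 621 mg = 2085.4 mg.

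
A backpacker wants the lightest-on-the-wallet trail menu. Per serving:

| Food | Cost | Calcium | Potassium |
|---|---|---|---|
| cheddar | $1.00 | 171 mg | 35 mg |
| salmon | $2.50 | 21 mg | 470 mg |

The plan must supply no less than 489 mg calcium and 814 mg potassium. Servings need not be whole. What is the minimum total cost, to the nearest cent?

$6.50

Compare the cost at each extreme point of the feasible region.
cheddar only: max(489/171, 814/35) = 23.26 servings → $23.26.
salmon only: max(489/21, 814/470) = 23.29 servings → $58.21.
cheddar + salmon with both tight: 2.671 servings and 1.533 servings → $6.50.
So the least-cost plan costs $6.50.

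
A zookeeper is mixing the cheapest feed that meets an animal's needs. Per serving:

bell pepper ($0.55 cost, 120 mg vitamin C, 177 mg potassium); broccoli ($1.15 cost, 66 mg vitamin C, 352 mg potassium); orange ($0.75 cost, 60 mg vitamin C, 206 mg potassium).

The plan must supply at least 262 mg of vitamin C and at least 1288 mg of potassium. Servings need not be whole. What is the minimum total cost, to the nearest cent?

$4.00

bell pepper only: max(262/120, 1288/177) = 7.277 servings → $4.00.
broccoli only: max(262/66, 1288/352) = 3.97 servings → $4.57.
orange only: max(262/60, 1288/206) = 6.252 servings → $4.69.
bell pepper + broccoli with both tight: 0.2361 servings and 3.54 servings → $4.20.
bell pepper + orange with both targets exact would need a negative amount; discard.
broccoli + orange with both tight: 3.098 servings and 0.9591 servings → $4.28.
The minimum over all feasible corners is $4.00.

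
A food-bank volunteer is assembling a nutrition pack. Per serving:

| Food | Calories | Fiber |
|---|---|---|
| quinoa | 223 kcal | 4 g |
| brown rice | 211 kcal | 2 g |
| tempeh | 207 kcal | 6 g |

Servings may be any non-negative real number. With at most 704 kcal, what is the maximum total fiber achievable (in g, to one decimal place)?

Fiber per kcal: tempeh 0.02899, quinoa 0.01794, brown rice 0.009479.
With no serving limits, spend the whole calories allowance on tempeh: 704 kcal / 207 kcal × 6 g = 20.4 g.

20.4 g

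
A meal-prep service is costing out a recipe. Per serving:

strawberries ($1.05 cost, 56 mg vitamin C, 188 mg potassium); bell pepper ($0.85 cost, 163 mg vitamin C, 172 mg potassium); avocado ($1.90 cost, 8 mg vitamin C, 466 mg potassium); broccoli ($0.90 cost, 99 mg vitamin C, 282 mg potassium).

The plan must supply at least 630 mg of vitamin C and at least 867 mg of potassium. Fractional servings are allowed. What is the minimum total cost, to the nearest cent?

This is a tiny linear program; its minimum lies at a vertex of the feasible set. List the vertices and price them.
strawberries only: max(630/56, 867/188) = 11.25 servings → $11.81.
bell pepper only: max(630/163, 867/172) = 5.041 servings → $4.28.
avocado only: max(630/8, 867/466) = 78.75 servings → $149.62.
broccoli only: max(630/99, 867/282) = 6.364 servings → $5.73.
strawberries + bell pepper with both tight: 1.569 servings and 3.326 servings → $4.47.
strawberries + avocado with both targets exact would need a negative amount; discard.
strawberries + broccoli: the both-tight solution has a negative serving — not a feasible corner.
bell pepper + avocado with both tight: 3.843 servings and 0.4419 servings → $4.11.
bell pepper + broccoli with both tight: 3.173 servings and 1.139 servings → $3.72.
avocado + broccoli: intersection lies outside the first quadrant.
Cheapest feasible corner: $3.72.

$3.72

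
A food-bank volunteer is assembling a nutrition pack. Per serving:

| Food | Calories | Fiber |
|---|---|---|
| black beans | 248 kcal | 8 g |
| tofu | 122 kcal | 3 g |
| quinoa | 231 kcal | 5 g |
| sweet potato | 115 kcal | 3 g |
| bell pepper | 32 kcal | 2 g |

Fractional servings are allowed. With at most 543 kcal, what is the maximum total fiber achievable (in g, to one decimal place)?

33.9 g

Fiber per kcal: bell pepper 0.0625, black beans 0.03226, sweet potato 0.02609, tofu 0.02459, quinoa 0.02165.
With no serving limits, spend the whole calories allowance on bell pepper: 543 kcal / 32 kcal × 2 g = 33.9 g.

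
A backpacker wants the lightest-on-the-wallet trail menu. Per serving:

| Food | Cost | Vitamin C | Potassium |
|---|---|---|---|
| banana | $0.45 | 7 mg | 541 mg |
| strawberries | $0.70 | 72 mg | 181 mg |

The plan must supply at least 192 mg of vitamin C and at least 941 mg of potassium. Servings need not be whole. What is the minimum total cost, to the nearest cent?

The cheapest plan sits at a corner of the feasible region — with two constraints it uses at most two foods.
banana only: max(192/7, 941/541) = 27.43 servings → $12.34.
strawberries only: max(192/72, 941/181) = 5.199 servings → $3.64.
banana + strawberries with both tight: 0.8757 servings and 2.582 servings → $2.20.
So the least-cost plan costs $2.20.

$2.20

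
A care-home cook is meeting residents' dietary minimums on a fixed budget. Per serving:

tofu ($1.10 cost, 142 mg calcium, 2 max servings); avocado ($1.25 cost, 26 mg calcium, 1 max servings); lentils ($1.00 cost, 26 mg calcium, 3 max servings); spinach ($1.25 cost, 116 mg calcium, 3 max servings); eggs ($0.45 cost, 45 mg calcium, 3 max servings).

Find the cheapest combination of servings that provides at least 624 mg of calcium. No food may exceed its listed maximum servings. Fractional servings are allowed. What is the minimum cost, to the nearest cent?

Cost per mg of calcium: tofu $0.0077, eggs $0.0100, spinach $0.0108, lentils $0.0385, avocado $0.0481.
Take 2 servings of tofu: +284.0 mg calcium for $2.20 (total $2.20, still need 340.0 mg).
Take 3 servings of eggs: +135.0 mg calcium for $1.35 (total $3.55, still need 205.0 mg).
Take 1.767 servings of spinach: +205.0 mg calcium for $2.21 (total $5.76, still need 0.0 mg).
Filling from the cheapest source first is optimal under one linear minimum: $5.76.

$5.76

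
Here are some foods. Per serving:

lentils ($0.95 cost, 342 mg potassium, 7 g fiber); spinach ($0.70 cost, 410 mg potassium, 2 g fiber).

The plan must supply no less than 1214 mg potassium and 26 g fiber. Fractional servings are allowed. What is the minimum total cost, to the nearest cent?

$3.53

The cheapest plan sits at a corner of the feasible region — with two constraints it uses at most two foods.
lentils only: max(1214/342, 26/7) = 3.714 servings → $3.53.
spinach only: max(1214/410, 26/2) = 13 servings → $9.10.
lentils + spinach: intersection lies outside the first quadrant.
The minimum over all feasible corners is $3.53.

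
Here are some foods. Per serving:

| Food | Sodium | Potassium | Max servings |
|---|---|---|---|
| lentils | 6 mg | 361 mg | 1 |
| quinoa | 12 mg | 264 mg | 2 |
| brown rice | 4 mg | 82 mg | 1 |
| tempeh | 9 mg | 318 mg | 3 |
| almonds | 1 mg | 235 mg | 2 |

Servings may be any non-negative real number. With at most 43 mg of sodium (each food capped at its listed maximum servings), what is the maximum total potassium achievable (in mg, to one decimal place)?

Potassium per mg sodium: almonds 235, lentils 60.17, tempeh 35.33, quinoa 22, brown rice 20.5.
Take 2 servings of almonds: uses 2 mg sodium, +470.0 mg potassium (running total 470.0 mg).
Take 1 serving of lentils: uses 6 mg sodium, +361.0 mg potassium (running total 831.0 mg).
Take 3 servings of tempeh: uses 27 mg sodium, +954.0 mg potassium (running total 1785.0 mg).
Take 0.6667 servings of quinoa: uses 8 mg sodium, +176.0 mg potassium (running total 1961.0 mg).
Filling greedily by potassium-per-mg sodium is optimal for one linear limit, giving 1961.0 mg.

1961.0 mg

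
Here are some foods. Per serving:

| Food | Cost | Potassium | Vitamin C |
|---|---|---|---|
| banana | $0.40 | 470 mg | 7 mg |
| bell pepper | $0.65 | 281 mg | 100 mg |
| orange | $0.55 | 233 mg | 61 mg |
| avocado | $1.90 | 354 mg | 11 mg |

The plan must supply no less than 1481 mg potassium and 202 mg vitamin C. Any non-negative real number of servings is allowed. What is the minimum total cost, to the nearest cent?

banana only: max(1481/470, 202/7) = 28.86 servings → $11.54.
bell pepper only: max(1481/281, 202/100) = 5.27 servings → $3.43.
orange only: max(1481/233, 202/61) = 6.356 servings → $3.50.
avocado only: max(1481/354, 202/11) = 18.36 servings → $34.89.
banana + bell pepper with both tight: 2.028 servings and 1.878 servings → $2.03.
banana + orange with both tight: 1.6 servings and 3.128 servings → $2.36.
banana + avocado: intersection lies outside the first quadrant.
bell pepper + orange with both targets exact would need a negative amount; discard.
bell pepper + avocado with both tight: 1.709 servings and 2.827 servings → $6.48.
orange + avocado with both tight: 2.901 servings and 2.274 servings → $5.92.
Cheapest feasible corner: $2.03.

$2.03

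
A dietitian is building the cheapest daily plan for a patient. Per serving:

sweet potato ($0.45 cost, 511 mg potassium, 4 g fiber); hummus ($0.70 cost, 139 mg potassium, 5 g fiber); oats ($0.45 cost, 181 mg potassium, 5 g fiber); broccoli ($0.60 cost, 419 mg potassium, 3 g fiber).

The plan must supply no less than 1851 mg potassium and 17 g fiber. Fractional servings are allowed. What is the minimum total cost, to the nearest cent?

$1.83

The cheapest plan sits at a corner of the feasible region — with two constraints it uses at most two foods.
sweet potato only: max(1851/511, 17/4) = 4.25 servings → $1.91.
hummus only: max(1851/139, 17/5) = 13.32 servings → $9.32.
oats only: max(1851/181, 17/5) = 10.23 servings → $4.60.
broccoli only: max(1851/419, 17/3) = 5.667 servings → $3.40.
sweet potato + hummus with both tight: 3.448 servings and 0.6418 servings → $2.00.
sweet potato + oats with both tight: 3.374 servings and 0.7007 servings → $1.83.
sweet potato + broccoli with both targets exact would need a negative amount; discard.
hummus + oats: the both-tight solution has a negative serving — not a feasible corner.
hummus + broccoli with both tight: 0.9356 servings and 4.107 servings → $3.12.
oats + broccoli with both tight: 1.012 servings and 3.981 servings → $2.84.
Cheapest feasible corner: $1.83.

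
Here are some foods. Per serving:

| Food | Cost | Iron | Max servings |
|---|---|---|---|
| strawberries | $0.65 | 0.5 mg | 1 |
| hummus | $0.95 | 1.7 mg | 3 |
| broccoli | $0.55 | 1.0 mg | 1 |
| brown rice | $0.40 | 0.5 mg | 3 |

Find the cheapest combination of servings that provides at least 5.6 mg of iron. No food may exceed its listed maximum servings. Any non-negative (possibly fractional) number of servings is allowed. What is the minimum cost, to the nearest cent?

Cost per mg of iron: broccoli $0.5500, hummus $0.5588, brown rice $0.8000, strawberries $1.3000.
Take 1 serving of broccoli: +1.0 mg iron for $0.55 (total $0.55, still need 4.6 mg).
Take 2.706 servings of hummus: +4.6 mg iron for $2.57 (total $3.12, still need 0.0 mg).
Greedy by cheapest-per-mg is optimal for a single linear constraint, so the minimum cost is $3.12.

$3.12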